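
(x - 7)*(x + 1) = x^2 - 6*x - 7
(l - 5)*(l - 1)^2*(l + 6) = l^4 - l^3 - 31*l^2 + 61*l - 30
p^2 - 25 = (p - 5)*(p + 5)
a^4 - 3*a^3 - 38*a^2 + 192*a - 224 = (a - 4)^2*(a - 2)*(a + 7)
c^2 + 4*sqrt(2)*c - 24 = (c - 2*sqrt(2))*(c + 6*sqrt(2))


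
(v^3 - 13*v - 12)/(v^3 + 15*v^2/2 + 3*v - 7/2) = 2*(v^2 - v - 12)/(2*v^2 + 13*v - 7)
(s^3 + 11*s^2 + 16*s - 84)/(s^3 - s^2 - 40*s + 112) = (s^2 + 4*s - 12)/(s^2 - 8*s + 16)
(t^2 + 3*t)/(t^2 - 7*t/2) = 2*(t + 3)/(2*t - 7)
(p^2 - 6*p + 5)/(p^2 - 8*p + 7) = (p - 5)/(p - 7)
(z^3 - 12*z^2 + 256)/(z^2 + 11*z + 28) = (z^2 - 16*z + 64)/(z + 7)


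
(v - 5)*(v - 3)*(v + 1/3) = v^3 - 23*v^2/3 + 37*v/3 + 5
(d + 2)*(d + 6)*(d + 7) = d^3 + 15*d^2 + 68*d + 84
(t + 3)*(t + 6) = t^2 + 9*t + 18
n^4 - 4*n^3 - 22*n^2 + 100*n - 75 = (n - 5)*(n - 3)*(n - 1)*(n + 5)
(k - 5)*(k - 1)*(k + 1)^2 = k^4 - 4*k^3 - 6*k^2 + 4*k + 5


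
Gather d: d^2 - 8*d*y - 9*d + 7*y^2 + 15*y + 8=d^2 + d*(-8*y - 9) + 7*y^2 + 15*y + 8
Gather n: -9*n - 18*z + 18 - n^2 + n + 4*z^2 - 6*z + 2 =-n^2 - 8*n + 4*z^2 - 24*z + 20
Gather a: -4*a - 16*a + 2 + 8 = 10 - 20*a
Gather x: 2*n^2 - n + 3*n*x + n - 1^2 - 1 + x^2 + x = 2*n^2 + x^2 + x*(3*n + 1) - 2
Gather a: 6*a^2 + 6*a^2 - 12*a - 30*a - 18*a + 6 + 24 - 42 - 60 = 12*a^2 - 60*a - 72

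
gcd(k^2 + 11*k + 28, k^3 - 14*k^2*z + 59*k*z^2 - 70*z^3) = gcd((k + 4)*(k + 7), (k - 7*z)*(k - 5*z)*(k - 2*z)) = 1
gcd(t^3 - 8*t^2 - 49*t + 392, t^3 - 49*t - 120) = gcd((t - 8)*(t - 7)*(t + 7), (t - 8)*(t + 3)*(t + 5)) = t - 8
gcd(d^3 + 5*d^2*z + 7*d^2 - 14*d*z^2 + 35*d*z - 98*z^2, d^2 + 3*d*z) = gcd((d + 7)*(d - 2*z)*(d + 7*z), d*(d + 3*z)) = 1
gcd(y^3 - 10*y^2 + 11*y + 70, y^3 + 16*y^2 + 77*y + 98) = y + 2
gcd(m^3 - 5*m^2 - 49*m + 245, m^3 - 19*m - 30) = m - 5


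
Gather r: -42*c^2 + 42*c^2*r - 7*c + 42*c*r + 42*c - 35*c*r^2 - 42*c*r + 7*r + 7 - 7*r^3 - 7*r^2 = -42*c^2 + 35*c - 7*r^3 + r^2*(-35*c - 7) + r*(42*c^2 + 7) + 7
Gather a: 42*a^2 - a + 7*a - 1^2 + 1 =42*a^2 + 6*a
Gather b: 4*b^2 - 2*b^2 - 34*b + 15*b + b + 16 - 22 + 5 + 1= 2*b^2 - 18*b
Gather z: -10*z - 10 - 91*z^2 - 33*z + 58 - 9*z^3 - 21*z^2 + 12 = -9*z^3 - 112*z^2 - 43*z + 60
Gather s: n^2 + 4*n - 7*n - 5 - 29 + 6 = n^2 - 3*n - 28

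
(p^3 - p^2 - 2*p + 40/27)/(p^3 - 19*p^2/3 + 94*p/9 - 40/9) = (p + 4/3)/(p - 4)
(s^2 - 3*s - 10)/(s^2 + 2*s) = (s - 5)/s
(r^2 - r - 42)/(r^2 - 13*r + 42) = (r + 6)/(r - 6)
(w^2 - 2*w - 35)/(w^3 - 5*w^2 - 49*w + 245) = (w + 5)/(w^2 + 2*w - 35)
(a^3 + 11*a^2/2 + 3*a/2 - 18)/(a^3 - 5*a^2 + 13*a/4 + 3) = 2*(a^2 + 7*a + 12)/(2*a^2 - 7*a - 4)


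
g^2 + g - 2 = (g - 1)*(g + 2)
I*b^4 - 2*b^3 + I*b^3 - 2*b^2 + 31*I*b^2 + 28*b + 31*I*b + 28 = (b + 1)*(b - 4*I)*(b + 7*I)*(I*b + 1)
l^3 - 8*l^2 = l^2*(l - 8)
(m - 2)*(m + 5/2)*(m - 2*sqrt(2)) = m^3 - 2*sqrt(2)*m^2 + m^2/2 - 5*m - sqrt(2)*m + 10*sqrt(2)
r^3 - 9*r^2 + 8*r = r*(r - 8)*(r - 1)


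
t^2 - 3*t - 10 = (t - 5)*(t + 2)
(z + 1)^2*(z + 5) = z^3 + 7*z^2 + 11*z + 5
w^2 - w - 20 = (w - 5)*(w + 4)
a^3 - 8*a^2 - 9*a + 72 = (a - 8)*(a - 3)*(a + 3)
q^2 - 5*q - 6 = (q - 6)*(q + 1)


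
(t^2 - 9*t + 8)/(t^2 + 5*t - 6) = (t - 8)/(t + 6)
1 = 1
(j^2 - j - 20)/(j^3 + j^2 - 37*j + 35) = (j + 4)/(j^2 + 6*j - 7)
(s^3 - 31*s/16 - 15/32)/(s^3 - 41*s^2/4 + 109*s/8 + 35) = (8*s^2 - 10*s - 3)/(4*(2*s^2 - 23*s + 56))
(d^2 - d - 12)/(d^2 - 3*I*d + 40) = (d^2 - d - 12)/(d^2 - 3*I*d + 40)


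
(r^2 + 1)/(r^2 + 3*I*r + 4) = (r + I)/(r + 4*I)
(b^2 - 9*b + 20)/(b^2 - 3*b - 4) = (b - 5)/(b + 1)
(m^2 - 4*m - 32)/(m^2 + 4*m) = (m - 8)/m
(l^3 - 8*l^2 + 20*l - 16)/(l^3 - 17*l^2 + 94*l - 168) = (l^2 - 4*l + 4)/(l^2 - 13*l + 42)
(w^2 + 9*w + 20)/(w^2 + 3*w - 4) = (w + 5)/(w - 1)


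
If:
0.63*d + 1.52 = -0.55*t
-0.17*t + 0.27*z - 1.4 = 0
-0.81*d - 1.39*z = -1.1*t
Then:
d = -7.33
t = 5.64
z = 8.73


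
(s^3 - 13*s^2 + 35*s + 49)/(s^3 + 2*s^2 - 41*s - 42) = (s^2 - 14*s + 49)/(s^2 + s - 42)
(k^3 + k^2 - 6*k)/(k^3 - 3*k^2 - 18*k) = (k - 2)/(k - 6)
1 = 1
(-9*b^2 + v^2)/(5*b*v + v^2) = (-9*b^2 + v^2)/(v*(5*b + v))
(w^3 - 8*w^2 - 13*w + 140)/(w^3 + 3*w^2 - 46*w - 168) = (w - 5)/(w + 6)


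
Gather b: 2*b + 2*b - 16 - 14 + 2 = 4*b - 28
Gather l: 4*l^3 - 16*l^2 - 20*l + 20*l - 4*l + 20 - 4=4*l^3 - 16*l^2 - 4*l + 16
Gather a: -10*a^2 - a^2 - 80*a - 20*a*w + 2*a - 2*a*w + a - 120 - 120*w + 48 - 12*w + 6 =-11*a^2 + a*(-22*w - 77) - 132*w - 66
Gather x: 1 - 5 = -4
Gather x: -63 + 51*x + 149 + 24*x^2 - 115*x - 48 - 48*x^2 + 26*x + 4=-24*x^2 - 38*x + 42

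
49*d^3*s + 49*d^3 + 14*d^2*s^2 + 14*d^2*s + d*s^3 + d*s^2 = (7*d + s)^2*(d*s + d)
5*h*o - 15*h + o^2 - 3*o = (5*h + o)*(o - 3)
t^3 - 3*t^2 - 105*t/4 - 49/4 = (t - 7)*(t + 1/2)*(t + 7/2)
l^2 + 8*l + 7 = (l + 1)*(l + 7)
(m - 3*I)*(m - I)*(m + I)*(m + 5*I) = m^4 + 2*I*m^3 + 16*m^2 + 2*I*m + 15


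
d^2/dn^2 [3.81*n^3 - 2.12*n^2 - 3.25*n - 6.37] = 22.86*n - 4.24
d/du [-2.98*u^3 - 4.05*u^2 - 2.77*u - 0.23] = -8.94*u^2 - 8.1*u - 2.77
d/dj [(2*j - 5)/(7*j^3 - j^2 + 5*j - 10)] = (14*j^3 - 2*j^2 + 10*j - (2*j - 5)*(21*j^2 - 2*j + 5) - 20)/(7*j^3 - j^2 + 5*j - 10)^2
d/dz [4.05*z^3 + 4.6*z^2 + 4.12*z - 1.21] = 12.15*z^2 + 9.2*z + 4.12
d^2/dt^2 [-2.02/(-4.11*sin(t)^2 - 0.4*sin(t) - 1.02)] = (-136.488168*sin(t)^4 - 9.96264*sin(t)^3 + 238.282028*sin(t)^2 + 20.74944*sin(t) - 16.290088)/(4.11*sin(t)^2 + 0.4*sin(t) + 1.02)^3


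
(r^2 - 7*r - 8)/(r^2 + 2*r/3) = 3*(r^2 - 7*r - 8)/(r*(3*r + 2))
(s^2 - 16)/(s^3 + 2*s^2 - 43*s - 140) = (s - 4)/(s^2 - 2*s - 35)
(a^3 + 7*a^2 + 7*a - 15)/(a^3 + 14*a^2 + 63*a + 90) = (a - 1)/(a + 6)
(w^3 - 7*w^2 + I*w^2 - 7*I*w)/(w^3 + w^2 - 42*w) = (w^2 + w*(-7 + I) - 7*I)/(w^2 + w - 42)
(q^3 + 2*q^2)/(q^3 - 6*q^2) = (q + 2)/(q - 6)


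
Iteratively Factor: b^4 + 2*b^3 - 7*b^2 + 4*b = (b - 1)*(b^3 + 3*b^2 - 4*b) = (b - 1)*(b + 4)*(b^2 - b) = b*(b - 1)*(b + 4)*(b - 1)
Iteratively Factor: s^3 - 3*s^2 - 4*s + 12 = (s + 2)*(s^2 - 5*s + 6) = (s - 2)*(s + 2)*(s - 3)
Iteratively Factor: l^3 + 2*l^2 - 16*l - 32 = (l + 4)*(l^2 - 2*l - 8) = (l - 4)*(l + 4)*(l + 2)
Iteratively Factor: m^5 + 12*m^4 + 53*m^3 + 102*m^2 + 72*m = (m + 2)*(m^4 + 10*m^3 + 33*m^2 + 36*m) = (m + 2)*(m + 3)*(m^3 + 7*m^2 + 12*m) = (m + 2)*(m + 3)^2*(m^2 + 4*m) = m*(m + 2)*(m + 3)^2*(m + 4)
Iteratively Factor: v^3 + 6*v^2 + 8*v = (v + 4)*(v^2 + 2*v) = (v + 2)*(v + 4)*(v)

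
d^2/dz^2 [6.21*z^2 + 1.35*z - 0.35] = 12.4200000000000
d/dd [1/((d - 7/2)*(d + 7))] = 2*(-4*d - 7)/(4*d^4 + 28*d^3 - 147*d^2 - 686*d + 2401)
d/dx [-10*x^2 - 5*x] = -20*x - 5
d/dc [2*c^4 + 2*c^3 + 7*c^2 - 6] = 2*c*(4*c^2 + 3*c + 7)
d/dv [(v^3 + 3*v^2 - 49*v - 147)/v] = 2*v + 3 + 147/v^2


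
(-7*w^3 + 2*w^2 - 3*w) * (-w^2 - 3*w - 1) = 7*w^5 + 19*w^4 + 4*w^3 + 7*w^2 + 3*w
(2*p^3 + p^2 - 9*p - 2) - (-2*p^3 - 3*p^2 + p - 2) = 4*p^3 + 4*p^2 - 10*p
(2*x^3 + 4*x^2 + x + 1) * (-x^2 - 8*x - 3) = -2*x^5 - 20*x^4 - 39*x^3 - 21*x^2 - 11*x - 3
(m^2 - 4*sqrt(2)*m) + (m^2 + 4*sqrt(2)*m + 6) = 2*m^2 + 6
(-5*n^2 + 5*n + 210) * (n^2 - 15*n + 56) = -5*n^4 + 80*n^3 - 145*n^2 - 2870*n + 11760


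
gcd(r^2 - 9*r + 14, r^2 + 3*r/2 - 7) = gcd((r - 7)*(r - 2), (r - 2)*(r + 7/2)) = r - 2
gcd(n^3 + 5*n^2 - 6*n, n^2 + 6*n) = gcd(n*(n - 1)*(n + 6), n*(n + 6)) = n^2 + 6*n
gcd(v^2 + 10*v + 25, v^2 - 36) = 1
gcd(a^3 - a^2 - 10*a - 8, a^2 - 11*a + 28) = a - 4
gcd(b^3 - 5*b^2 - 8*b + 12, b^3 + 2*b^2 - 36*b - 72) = b^2 - 4*b - 12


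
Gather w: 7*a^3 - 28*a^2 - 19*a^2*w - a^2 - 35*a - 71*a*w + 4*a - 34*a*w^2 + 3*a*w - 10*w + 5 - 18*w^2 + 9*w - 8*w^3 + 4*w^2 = 7*a^3 - 29*a^2 - 31*a - 8*w^3 + w^2*(-34*a - 14) + w*(-19*a^2 - 68*a - 1) + 5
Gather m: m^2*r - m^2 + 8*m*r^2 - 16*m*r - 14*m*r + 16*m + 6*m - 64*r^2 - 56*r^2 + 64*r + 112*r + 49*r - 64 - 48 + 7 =m^2*(r - 1) + m*(8*r^2 - 30*r + 22) - 120*r^2 + 225*r - 105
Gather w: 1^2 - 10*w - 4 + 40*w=30*w - 3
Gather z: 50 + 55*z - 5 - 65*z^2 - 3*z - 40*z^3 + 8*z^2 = -40*z^3 - 57*z^2 + 52*z + 45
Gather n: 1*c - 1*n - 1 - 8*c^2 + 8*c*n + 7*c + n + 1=-8*c^2 + 8*c*n + 8*c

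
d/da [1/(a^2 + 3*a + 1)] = (-2*a - 3)/(a^2 + 3*a + 1)^2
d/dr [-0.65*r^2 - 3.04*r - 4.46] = -1.3*r - 3.04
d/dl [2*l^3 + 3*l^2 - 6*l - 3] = 6*l^2 + 6*l - 6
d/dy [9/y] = -9/y^2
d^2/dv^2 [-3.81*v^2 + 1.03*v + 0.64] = -7.62000000000000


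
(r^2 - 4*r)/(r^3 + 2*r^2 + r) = (r - 4)/(r^2 + 2*r + 1)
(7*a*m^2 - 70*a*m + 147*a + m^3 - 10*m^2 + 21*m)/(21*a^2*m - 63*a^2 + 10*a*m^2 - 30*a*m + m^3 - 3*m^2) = (m - 7)/(3*a + m)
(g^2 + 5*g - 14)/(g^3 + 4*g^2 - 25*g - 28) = (g - 2)/(g^2 - 3*g - 4)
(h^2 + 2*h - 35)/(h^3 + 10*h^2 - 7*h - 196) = (h - 5)/(h^2 + 3*h - 28)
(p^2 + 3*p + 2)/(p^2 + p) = (p + 2)/p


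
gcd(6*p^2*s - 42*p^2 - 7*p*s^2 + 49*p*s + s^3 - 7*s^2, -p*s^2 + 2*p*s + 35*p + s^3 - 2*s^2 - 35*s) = p*s - 7*p - s^2 + 7*s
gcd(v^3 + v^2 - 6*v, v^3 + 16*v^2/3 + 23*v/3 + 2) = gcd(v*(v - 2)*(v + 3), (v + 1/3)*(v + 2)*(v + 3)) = v + 3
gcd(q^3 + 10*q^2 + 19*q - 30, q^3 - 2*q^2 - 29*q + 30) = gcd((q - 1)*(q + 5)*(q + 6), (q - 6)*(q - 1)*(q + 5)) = q^2 + 4*q - 5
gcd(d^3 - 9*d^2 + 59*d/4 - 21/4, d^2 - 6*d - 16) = 1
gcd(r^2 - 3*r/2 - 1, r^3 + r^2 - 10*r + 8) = r - 2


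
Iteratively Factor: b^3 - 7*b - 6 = (b - 3)*(b^2 + 3*b + 2) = (b - 3)*(b + 2)*(b + 1)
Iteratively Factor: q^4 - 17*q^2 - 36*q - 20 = (q + 2)*(q^3 - 2*q^2 - 13*q - 10) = (q + 1)*(q + 2)*(q^2 - 3*q - 10) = (q - 5)*(q + 1)*(q + 2)*(q + 2)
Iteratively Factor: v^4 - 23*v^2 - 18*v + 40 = (v - 1)*(v^3 + v^2 - 22*v - 40) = (v - 1)*(v + 4)*(v^2 - 3*v - 10) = (v - 1)*(v + 2)*(v + 4)*(v - 5)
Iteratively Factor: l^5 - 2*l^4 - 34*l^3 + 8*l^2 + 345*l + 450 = (l - 5)*(l^4 + 3*l^3 - 19*l^2 - 87*l - 90) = (l - 5)*(l + 2)*(l^3 + l^2 - 21*l - 45) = (l - 5)*(l + 2)*(l + 3)*(l^2 - 2*l - 15) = (l - 5)^2*(l + 2)*(l + 3)*(l + 3)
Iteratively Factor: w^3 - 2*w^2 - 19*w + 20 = (w - 1)*(w^2 - w - 20) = (w - 5)*(w - 1)*(w + 4)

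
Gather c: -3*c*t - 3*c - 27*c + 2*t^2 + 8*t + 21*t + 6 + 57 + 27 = c*(-3*t - 30) + 2*t^2 + 29*t + 90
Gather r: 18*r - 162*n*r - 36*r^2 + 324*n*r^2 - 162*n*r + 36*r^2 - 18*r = 324*n*r^2 - 324*n*r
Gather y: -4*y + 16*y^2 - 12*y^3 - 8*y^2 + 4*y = -12*y^3 + 8*y^2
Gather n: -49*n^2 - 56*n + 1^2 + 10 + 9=-49*n^2 - 56*n + 20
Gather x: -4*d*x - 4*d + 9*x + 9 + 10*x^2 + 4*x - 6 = -4*d + 10*x^2 + x*(13 - 4*d) + 3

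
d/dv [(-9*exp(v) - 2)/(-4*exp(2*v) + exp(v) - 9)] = (-(8*exp(v) - 1)*(9*exp(v) + 2) + 36*exp(2*v) - 9*exp(v) + 81)*exp(v)/(4*exp(2*v) - exp(v) + 9)^2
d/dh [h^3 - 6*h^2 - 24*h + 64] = 3*h^2 - 12*h - 24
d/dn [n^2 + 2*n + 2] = 2*n + 2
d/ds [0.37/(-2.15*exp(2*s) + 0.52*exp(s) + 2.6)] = (1.591*exp(s) - 0.1924)*exp(s)/(-2.15*exp(2*s) + 0.52*exp(s) + 2.6)^2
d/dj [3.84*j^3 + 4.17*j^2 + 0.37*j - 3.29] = 11.52*j^2 + 8.34*j + 0.37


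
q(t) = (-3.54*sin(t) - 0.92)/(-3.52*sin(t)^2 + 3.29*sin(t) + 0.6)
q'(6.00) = 4.73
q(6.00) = -0.12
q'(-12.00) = -2.84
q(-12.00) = -2.09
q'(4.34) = 0.05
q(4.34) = -0.43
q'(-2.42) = 0.02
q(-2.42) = -0.46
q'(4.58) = 0.02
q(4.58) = -0.42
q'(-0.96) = -0.06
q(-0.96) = -0.44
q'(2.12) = 10.00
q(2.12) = -4.66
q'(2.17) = 8.69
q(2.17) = -4.19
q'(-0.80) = -0.05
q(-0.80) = -0.45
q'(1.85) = 17.84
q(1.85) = -8.48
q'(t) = (7.04*sin(t)*cos(t) - 3.29*cos(t))*(-3.54*sin(t) - 0.92)/(-3.52*sin(t)^2 + 3.29*sin(t) + 0.6)^2 - 3.54*cos(t)/(-3.52*sin(t)^2 + 3.29*sin(t) + 0.6) = (-12.4608*sin(t)^2 - 6.4768*sin(t) + 0.9028)*cos(t)/(12.3904*sin(t)^4 - 23.1616*sin(t)^3 + 6.6001*sin(t)^2 + 3.948*sin(t) + 0.36)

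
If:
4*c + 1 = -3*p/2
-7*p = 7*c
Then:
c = -2/5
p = 2/5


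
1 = 1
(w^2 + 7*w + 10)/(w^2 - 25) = (w + 2)/(w - 5)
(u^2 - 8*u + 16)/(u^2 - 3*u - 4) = (u - 4)/(u + 1)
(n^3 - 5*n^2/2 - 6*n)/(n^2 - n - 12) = n*(2*n + 3)/(2*(n + 3))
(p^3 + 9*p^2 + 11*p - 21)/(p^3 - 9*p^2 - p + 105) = (p^2 + 6*p - 7)/(p^2 - 12*p + 35)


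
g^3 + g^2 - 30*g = g*(g - 5)*(g + 6)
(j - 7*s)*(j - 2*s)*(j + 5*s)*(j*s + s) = j^4*s - 4*j^3*s^2 + j^3*s - 31*j^2*s^3 - 4*j^2*s^2 + 70*j*s^4 - 31*j*s^3 + 70*s^4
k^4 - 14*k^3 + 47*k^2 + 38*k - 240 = (k - 8)*(k - 5)*(k - 3)*(k + 2)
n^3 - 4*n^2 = n^2*(n - 4)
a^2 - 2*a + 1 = (a - 1)^2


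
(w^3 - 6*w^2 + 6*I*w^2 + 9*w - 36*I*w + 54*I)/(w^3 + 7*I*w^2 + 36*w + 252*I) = (w^2 - 6*w + 9)/(w^2 + I*w + 42)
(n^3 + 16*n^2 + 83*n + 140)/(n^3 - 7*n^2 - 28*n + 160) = (n^2 + 11*n + 28)/(n^2 - 12*n + 32)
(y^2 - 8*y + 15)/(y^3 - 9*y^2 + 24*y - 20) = (y - 3)/(y^2 - 4*y + 4)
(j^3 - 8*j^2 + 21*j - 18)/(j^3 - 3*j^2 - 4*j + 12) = (j - 3)/(j + 2)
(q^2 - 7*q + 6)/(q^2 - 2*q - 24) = (q - 1)/(q + 4)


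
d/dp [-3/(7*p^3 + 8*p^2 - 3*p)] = 3*(21*p^2 + 16*p - 3)/(p^2*(7*p^2 + 8*p - 3)^2)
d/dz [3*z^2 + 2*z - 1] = 6*z + 2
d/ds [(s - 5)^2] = 2*s - 10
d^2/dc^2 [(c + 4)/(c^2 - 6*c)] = 2*(c*(2 - 3*c)*(c - 6) + 4*(c - 3)^2*(c + 4))/(c^3*(c - 6)^3)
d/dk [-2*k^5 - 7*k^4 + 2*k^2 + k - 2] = -10*k^4 - 28*k^3 + 4*k + 1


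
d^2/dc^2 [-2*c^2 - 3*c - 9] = -4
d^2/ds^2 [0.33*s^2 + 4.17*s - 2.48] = 0.660000000000000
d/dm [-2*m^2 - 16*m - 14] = -4*m - 16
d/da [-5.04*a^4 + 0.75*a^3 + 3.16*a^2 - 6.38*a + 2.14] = -20.16*a^3 + 2.25*a^2 + 6.32*a - 6.38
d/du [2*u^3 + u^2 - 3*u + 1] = 6*u^2 + 2*u - 3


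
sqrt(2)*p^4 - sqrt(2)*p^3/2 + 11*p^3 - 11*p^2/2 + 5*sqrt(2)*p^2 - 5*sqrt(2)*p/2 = p*(p - 1/2)*(p + 5*sqrt(2))*(sqrt(2)*p + 1)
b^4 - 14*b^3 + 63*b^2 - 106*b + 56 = (b - 7)*(b - 4)*(b - 2)*(b - 1)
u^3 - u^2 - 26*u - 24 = (u - 6)*(u + 1)*(u + 4)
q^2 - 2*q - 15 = (q - 5)*(q + 3)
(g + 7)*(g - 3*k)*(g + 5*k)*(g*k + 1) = g^4*k + 2*g^3*k^2 + 7*g^3*k + g^3 - 15*g^2*k^3 + 14*g^2*k^2 + 2*g^2*k + 7*g^2 - 105*g*k^3 - 15*g*k^2 + 14*g*k - 105*k^2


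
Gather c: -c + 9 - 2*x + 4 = -c - 2*x + 13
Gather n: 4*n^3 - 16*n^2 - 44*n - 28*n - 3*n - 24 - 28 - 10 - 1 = 4*n^3 - 16*n^2 - 75*n - 63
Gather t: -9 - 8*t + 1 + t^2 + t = t^2 - 7*t - 8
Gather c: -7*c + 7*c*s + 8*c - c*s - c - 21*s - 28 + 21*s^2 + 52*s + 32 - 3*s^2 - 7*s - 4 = 6*c*s + 18*s^2 + 24*s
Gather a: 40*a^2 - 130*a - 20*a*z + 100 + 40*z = 40*a^2 + a*(-20*z - 130) + 40*z + 100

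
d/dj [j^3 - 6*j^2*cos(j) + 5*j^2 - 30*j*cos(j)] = 6*j^2*sin(j) + 3*j^2 + 30*j*sin(j) - 12*j*cos(j) + 10*j - 30*cos(j)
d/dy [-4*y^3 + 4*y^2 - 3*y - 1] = -12*y^2 + 8*y - 3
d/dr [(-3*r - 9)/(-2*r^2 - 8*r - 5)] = 3*(2*r^2 + 8*r - 4*(r + 2)*(r + 3) + 5)/(2*r^2 + 8*r + 5)^2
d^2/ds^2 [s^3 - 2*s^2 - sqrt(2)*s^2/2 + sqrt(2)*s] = 6*s - 4 - sqrt(2)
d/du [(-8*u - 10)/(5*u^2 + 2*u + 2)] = 4*(10*u^2 + 25*u + 1)/(25*u^4 + 20*u^3 + 24*u^2 + 8*u + 4)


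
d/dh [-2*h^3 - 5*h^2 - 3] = 2*h*(-3*h - 5)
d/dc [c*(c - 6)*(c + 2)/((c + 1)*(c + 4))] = (c^4 + 10*c^3 + 4*c^2 - 32*c - 48)/(c^4 + 10*c^3 + 33*c^2 + 40*c + 16)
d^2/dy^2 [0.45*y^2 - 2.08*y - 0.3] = 0.900000000000000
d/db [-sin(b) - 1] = -cos(b)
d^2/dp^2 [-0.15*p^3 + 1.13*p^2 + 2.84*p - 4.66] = 2.26 - 0.9*p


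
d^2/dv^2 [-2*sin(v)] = 2*sin(v)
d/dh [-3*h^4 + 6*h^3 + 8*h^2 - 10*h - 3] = -12*h^3 + 18*h^2 + 16*h - 10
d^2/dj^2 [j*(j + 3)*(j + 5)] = 6*j + 16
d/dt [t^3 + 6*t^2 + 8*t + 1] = 3*t^2 + 12*t + 8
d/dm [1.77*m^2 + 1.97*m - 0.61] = 3.54*m + 1.97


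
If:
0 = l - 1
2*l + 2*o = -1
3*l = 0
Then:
No Solution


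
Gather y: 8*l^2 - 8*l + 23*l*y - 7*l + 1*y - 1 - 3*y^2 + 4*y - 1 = 8*l^2 - 15*l - 3*y^2 + y*(23*l + 5) - 2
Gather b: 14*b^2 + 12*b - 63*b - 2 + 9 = 14*b^2 - 51*b + 7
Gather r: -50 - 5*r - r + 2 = -6*r - 48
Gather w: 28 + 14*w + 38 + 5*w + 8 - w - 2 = 18*w + 72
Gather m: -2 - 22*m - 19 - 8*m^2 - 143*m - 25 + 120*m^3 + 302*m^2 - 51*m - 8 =120*m^3 + 294*m^2 - 216*m - 54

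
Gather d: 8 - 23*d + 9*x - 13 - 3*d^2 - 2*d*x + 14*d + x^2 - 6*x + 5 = -3*d^2 + d*(-2*x - 9) + x^2 + 3*x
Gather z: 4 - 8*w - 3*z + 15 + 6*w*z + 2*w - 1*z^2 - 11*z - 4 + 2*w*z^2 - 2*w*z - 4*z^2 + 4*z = -6*w + z^2*(2*w - 5) + z*(4*w - 10) + 15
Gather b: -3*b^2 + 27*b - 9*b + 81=-3*b^2 + 18*b + 81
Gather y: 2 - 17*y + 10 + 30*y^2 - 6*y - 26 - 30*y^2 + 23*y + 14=0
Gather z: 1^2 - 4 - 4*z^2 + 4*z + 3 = -4*z^2 + 4*z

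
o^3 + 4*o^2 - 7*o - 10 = (o - 2)*(o + 1)*(o + 5)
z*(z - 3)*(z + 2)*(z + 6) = z^4 + 5*z^3 - 12*z^2 - 36*z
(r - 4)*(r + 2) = r^2 - 2*r - 8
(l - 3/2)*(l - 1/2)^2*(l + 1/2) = l^4 - 2*l^3 + l^2/2 + l/2 - 3/16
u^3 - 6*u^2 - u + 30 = (u - 5)*(u - 3)*(u + 2)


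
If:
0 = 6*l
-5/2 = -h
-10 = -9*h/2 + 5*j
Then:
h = 5/2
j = 1/4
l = 0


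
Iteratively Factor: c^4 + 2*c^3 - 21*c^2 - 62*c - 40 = (c - 5)*(c^3 + 7*c^2 + 14*c + 8) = (c - 5)*(c + 2)*(c^2 + 5*c + 4) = (c - 5)*(c + 1)*(c + 2)*(c + 4)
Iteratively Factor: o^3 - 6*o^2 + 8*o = (o)*(o^2 - 6*o + 8) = o*(o - 4)*(o - 2)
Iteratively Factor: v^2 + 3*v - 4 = (v - 1)*(v + 4)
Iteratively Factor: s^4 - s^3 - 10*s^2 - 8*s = (s + 2)*(s^3 - 3*s^2 - 4*s) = s*(s + 2)*(s^2 - 3*s - 4) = s*(s + 1)*(s + 2)*(s - 4)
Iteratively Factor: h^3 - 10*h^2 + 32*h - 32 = (h - 2)*(h^2 - 8*h + 16) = (h - 4)*(h - 2)*(h - 4)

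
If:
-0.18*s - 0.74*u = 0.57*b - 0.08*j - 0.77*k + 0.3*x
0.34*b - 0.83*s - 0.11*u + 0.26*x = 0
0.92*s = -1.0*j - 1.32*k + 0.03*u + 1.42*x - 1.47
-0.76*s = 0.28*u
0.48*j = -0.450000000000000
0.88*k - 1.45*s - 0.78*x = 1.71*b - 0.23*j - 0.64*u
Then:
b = -0.30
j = -0.94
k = 0.02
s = 0.00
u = -0.01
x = 0.40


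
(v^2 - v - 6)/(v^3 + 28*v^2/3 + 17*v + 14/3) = 3*(v - 3)/(3*v^2 + 22*v + 7)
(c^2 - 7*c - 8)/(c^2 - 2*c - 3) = (c - 8)/(c - 3)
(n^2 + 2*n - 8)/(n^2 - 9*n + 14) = (n + 4)/(n - 7)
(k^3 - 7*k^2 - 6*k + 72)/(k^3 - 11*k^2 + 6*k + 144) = (k - 4)/(k - 8)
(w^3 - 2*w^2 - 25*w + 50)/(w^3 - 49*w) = (w^3 - 2*w^2 - 25*w + 50)/(w*(w^2 - 49))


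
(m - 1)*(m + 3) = m^2 + 2*m - 3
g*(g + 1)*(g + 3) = g^3 + 4*g^2 + 3*g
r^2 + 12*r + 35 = (r + 5)*(r + 7)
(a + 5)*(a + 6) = a^2 + 11*a + 30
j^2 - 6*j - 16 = (j - 8)*(j + 2)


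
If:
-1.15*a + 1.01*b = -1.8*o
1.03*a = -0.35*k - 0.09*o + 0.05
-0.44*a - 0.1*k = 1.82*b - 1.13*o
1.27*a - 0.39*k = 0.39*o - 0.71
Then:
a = -0.29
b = -0.07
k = 1.03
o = -0.14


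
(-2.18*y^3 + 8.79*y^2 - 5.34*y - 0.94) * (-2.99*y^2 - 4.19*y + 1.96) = 6.5182*y^5 - 17.1479*y^4 - 25.1363*y^3 + 42.4136*y^2 - 6.5278*y - 1.8424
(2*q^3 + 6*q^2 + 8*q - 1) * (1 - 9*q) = -18*q^4 - 52*q^3 - 66*q^2 + 17*q - 1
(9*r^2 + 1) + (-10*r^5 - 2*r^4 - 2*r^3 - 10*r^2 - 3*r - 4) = -10*r^5 - 2*r^4 - 2*r^3 - r^2 - 3*r - 3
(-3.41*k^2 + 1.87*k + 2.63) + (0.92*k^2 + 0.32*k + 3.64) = -2.49*k^2 + 2.19*k + 6.27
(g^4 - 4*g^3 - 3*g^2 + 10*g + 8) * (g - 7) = g^5 - 11*g^4 + 25*g^3 + 31*g^2 - 62*g - 56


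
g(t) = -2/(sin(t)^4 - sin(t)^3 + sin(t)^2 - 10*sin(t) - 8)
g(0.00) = 0.25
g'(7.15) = -0.05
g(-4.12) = 0.13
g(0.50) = 0.16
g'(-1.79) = 0.39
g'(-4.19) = 0.03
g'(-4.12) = 0.04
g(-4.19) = 0.12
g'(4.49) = 0.40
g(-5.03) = 0.12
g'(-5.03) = -0.02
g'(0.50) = -0.10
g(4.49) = -0.44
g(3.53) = 0.50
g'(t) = -2*(-4*sin(t)^3*cos(t) + 3*sin(t)^2*cos(t) - 2*sin(t)*cos(t) + 10*cos(t))/(sin(t)^4 - sin(t)^3 + sin(t)^2 - 10*sin(t) - 8)^2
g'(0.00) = -0.31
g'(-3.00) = 0.48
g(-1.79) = -0.44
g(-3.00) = 0.30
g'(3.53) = 1.32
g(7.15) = 0.13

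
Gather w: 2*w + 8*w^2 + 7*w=8*w^2 + 9*w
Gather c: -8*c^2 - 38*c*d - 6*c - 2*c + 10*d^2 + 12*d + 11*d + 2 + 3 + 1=-8*c^2 + c*(-38*d - 8) + 10*d^2 + 23*d + 6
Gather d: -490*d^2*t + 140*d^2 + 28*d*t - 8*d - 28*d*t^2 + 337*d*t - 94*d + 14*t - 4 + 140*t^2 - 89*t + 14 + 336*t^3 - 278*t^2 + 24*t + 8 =d^2*(140 - 490*t) + d*(-28*t^2 + 365*t - 102) + 336*t^3 - 138*t^2 - 51*t + 18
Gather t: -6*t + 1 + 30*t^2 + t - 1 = 30*t^2 - 5*t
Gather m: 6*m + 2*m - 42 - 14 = 8*m - 56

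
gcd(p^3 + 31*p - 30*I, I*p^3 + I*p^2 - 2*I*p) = 1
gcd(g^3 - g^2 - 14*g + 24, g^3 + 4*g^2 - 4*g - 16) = g^2 + 2*g - 8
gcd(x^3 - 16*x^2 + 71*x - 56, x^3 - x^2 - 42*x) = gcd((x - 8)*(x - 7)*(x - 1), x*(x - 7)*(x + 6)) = x - 7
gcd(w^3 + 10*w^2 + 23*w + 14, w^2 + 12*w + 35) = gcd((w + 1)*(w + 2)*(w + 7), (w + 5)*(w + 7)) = w + 7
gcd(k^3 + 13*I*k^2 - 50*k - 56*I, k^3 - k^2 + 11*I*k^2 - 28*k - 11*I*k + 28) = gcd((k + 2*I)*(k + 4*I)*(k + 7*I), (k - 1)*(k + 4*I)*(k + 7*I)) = k^2 + 11*I*k - 28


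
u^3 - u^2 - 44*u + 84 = (u - 6)*(u - 2)*(u + 7)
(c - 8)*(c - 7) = c^2 - 15*c + 56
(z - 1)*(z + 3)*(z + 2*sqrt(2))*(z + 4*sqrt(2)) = z^4 + 2*z^3 + 6*sqrt(2)*z^3 + 13*z^2 + 12*sqrt(2)*z^2 - 18*sqrt(2)*z + 32*z - 48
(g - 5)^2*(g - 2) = g^3 - 12*g^2 + 45*g - 50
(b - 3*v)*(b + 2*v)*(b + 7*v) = b^3 + 6*b^2*v - 13*b*v^2 - 42*v^3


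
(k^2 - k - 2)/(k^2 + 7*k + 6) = (k - 2)/(k + 6)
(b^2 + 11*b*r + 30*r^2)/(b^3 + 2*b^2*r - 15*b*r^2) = (-b - 6*r)/(b*(-b + 3*r))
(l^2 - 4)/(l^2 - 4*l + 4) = (l + 2)/(l - 2)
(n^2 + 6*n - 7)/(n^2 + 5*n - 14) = (n - 1)/(n - 2)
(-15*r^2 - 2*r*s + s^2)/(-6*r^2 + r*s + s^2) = (5*r - s)/(2*r - s)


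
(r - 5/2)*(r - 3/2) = r^2 - 4*r + 15/4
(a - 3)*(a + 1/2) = a^2 - 5*a/2 - 3/2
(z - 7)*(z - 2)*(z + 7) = z^3 - 2*z^2 - 49*z + 98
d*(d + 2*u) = d^2 + 2*d*u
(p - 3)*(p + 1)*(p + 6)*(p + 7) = p^4 + 11*p^3 + 13*p^2 - 123*p - 126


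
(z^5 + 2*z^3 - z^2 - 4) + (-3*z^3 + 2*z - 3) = z^5 - z^3 - z^2 + 2*z - 7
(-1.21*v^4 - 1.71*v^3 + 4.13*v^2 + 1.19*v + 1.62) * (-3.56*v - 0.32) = 4.3076*v^5 + 6.4748*v^4 - 14.1556*v^3 - 5.558*v^2 - 6.148*v - 0.5184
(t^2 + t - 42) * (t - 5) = t^3 - 4*t^2 - 47*t + 210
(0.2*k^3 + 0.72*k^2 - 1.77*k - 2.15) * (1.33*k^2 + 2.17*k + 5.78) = 0.266*k^5 + 1.3916*k^4 + 0.3643*k^3 - 2.5388*k^2 - 14.8961*k - 12.427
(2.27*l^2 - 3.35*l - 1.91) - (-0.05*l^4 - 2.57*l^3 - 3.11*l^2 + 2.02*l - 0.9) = 0.05*l^4 + 2.57*l^3 + 5.38*l^2 - 5.37*l - 1.01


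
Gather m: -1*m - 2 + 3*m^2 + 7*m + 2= 3*m^2 + 6*m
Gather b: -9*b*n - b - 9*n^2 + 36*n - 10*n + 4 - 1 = b*(-9*n - 1) - 9*n^2 + 26*n + 3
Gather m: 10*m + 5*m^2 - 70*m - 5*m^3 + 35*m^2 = -5*m^3 + 40*m^2 - 60*m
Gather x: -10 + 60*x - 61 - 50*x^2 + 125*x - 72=-50*x^2 + 185*x - 143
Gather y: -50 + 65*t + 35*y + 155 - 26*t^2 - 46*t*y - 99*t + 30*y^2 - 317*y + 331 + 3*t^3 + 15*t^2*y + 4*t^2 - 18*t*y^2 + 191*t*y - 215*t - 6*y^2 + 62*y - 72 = 3*t^3 - 22*t^2 - 249*t + y^2*(24 - 18*t) + y*(15*t^2 + 145*t - 220) + 364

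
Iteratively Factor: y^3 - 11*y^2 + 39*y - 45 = (y - 3)*(y^2 - 8*y + 15) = (y - 3)^2*(y - 5)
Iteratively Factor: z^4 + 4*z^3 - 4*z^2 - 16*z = (z - 2)*(z^3 + 6*z^2 + 8*z) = z*(z - 2)*(z^2 + 6*z + 8) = z*(z - 2)*(z + 4)*(z + 2)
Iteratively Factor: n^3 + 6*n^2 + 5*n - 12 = (n + 3)*(n^2 + 3*n - 4) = (n + 3)*(n + 4)*(n - 1)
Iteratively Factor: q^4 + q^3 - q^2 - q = (q)*(q^3 + q^2 - q - 1) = q*(q + 1)*(q^2 - 1) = q*(q - 1)*(q + 1)*(q + 1)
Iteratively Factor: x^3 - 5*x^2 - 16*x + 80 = (x + 4)*(x^2 - 9*x + 20) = (x - 4)*(x + 4)*(x - 5)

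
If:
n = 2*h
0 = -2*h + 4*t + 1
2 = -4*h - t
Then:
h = -7/18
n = -7/9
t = -4/9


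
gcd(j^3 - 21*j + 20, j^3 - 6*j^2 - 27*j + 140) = j^2 + j - 20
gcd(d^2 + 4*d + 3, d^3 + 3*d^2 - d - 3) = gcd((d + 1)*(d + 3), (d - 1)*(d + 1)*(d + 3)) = d^2 + 4*d + 3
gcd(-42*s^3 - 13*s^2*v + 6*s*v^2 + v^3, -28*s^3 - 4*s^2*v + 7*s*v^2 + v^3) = 14*s^2 + 9*s*v + v^2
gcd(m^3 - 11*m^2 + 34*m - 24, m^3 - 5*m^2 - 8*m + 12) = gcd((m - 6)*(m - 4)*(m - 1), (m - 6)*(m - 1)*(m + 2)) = m^2 - 7*m + 6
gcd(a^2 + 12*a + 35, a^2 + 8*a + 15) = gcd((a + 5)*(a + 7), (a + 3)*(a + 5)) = a + 5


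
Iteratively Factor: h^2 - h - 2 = (h + 1)*(h - 2)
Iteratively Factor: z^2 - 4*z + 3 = (z - 1)*(z - 3)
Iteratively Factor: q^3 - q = (q + 1)*(q^2 - q) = (q - 1)*(q + 1)*(q)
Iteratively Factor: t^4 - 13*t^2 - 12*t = (t + 3)*(t^3 - 3*t^2 - 4*t) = (t + 1)*(t + 3)*(t^2 - 4*t) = (t - 4)*(t + 1)*(t + 3)*(t)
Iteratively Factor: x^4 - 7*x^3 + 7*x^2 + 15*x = (x + 1)*(x^3 - 8*x^2 + 15*x) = x*(x + 1)*(x^2 - 8*x + 15) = x*(x - 3)*(x + 1)*(x - 5)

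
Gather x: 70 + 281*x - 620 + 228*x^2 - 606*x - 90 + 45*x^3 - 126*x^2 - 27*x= 45*x^3 + 102*x^2 - 352*x - 640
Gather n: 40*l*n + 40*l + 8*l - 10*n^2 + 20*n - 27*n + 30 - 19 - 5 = 48*l - 10*n^2 + n*(40*l - 7) + 6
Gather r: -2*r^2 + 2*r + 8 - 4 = -2*r^2 + 2*r + 4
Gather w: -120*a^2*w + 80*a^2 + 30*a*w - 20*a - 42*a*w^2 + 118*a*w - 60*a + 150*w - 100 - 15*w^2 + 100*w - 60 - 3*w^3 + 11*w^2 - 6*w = 80*a^2 - 80*a - 3*w^3 + w^2*(-42*a - 4) + w*(-120*a^2 + 148*a + 244) - 160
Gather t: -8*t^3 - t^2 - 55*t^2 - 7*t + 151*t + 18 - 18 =-8*t^3 - 56*t^2 + 144*t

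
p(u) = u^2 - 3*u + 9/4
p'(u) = 2*u - 3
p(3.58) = 4.33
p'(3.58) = 4.16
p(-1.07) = 6.60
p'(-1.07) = -5.14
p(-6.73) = 67.73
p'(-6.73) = -16.46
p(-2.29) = 14.36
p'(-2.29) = -7.58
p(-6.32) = 61.15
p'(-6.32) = -15.64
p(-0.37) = 3.50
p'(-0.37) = -3.74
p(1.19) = 0.10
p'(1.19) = -0.62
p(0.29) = 1.46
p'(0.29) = -2.42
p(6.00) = 20.25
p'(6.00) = 9.00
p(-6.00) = 56.25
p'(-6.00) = -15.00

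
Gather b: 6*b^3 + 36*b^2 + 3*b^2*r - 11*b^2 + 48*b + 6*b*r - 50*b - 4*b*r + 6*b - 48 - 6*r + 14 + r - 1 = 6*b^3 + b^2*(3*r + 25) + b*(2*r + 4) - 5*r - 35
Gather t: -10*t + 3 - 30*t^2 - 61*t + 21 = -30*t^2 - 71*t + 24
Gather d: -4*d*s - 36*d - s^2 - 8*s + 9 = d*(-4*s - 36) - s^2 - 8*s + 9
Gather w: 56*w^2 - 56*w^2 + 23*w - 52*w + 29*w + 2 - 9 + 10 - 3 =0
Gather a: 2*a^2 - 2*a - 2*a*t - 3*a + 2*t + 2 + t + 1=2*a^2 + a*(-2*t - 5) + 3*t + 3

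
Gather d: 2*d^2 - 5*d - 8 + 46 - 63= 2*d^2 - 5*d - 25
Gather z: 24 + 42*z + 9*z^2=9*z^2 + 42*z + 24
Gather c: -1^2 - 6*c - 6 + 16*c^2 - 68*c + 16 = 16*c^2 - 74*c + 9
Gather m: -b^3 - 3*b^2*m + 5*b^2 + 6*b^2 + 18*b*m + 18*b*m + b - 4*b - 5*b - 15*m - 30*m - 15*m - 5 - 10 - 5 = -b^3 + 11*b^2 - 8*b + m*(-3*b^2 + 36*b - 60) - 20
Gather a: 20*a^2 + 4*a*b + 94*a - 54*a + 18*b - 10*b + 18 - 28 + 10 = 20*a^2 + a*(4*b + 40) + 8*b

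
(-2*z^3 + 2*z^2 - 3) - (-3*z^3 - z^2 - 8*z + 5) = z^3 + 3*z^2 + 8*z - 8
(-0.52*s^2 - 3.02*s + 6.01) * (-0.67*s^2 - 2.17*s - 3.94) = 0.3484*s^4 + 3.1518*s^3 + 4.5755*s^2 - 1.1429*s - 23.6794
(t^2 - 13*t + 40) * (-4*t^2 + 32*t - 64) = -4*t^4 + 84*t^3 - 640*t^2 + 2112*t - 2560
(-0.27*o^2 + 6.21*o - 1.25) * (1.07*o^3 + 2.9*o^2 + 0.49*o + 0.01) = -0.2889*o^5 + 5.8617*o^4 + 16.5392*o^3 - 0.5848*o^2 - 0.5504*o - 0.0125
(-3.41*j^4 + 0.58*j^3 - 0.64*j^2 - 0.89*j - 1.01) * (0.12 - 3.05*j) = 10.4005*j^5 - 2.1782*j^4 + 2.0216*j^3 + 2.6377*j^2 + 2.9737*j - 0.1212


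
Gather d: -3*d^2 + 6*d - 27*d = -3*d^2 - 21*d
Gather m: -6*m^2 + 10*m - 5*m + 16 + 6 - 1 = -6*m^2 + 5*m + 21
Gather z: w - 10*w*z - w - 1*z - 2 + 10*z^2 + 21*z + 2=10*z^2 + z*(20 - 10*w)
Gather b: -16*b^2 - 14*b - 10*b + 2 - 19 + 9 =-16*b^2 - 24*b - 8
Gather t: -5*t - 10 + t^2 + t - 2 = t^2 - 4*t - 12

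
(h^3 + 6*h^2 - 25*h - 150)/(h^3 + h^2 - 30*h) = (h + 5)/h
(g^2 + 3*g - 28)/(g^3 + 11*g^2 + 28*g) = (g - 4)/(g*(g + 4))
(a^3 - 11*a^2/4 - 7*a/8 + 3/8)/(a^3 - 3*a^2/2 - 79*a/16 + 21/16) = 2*(2*a + 1)/(4*a + 7)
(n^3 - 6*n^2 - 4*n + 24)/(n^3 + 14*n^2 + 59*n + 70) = (n^2 - 8*n + 12)/(n^2 + 12*n + 35)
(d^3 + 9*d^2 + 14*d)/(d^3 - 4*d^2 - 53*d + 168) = d*(d + 2)/(d^2 - 11*d + 24)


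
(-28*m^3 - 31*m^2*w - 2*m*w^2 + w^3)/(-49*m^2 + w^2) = (4*m^2 + 5*m*w + w^2)/(7*m + w)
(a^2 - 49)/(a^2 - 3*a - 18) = (49 - a^2)/(-a^2 + 3*a + 18)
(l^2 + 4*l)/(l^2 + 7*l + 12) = l/(l + 3)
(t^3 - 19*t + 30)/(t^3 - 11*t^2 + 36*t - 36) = (t + 5)/(t - 6)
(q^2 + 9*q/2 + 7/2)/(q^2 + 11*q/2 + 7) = (q + 1)/(q + 2)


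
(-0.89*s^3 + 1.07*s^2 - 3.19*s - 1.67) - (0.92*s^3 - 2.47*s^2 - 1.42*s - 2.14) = -1.81*s^3 + 3.54*s^2 - 1.77*s + 0.47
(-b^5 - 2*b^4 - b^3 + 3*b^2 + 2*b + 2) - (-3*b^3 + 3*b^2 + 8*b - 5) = -b^5 - 2*b^4 + 2*b^3 - 6*b + 7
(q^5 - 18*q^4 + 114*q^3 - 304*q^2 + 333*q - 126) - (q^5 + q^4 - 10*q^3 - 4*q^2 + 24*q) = -19*q^4 + 124*q^3 - 300*q^2 + 309*q - 126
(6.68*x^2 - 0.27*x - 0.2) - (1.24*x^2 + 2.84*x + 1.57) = 5.44*x^2 - 3.11*x - 1.77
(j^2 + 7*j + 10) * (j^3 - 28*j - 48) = j^5 + 7*j^4 - 18*j^3 - 244*j^2 - 616*j - 480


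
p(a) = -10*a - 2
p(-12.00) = 118.00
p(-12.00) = 118.00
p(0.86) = -10.60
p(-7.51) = 73.10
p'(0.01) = -10.00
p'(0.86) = -10.00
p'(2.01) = -10.00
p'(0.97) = -10.00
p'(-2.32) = -10.00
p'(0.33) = -10.00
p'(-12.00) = -10.00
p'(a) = -10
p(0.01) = -2.10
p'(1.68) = -10.00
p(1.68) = -18.80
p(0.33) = -5.30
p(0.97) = -11.70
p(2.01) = -22.10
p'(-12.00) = -10.00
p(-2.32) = 21.20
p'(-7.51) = -10.00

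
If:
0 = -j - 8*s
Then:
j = -8*s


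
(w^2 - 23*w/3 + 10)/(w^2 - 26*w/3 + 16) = (3*w - 5)/(3*w - 8)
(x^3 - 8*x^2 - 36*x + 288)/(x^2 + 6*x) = x - 14 + 48/x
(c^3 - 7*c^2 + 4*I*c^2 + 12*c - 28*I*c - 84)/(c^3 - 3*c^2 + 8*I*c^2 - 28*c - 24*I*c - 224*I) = (c^2 + 4*I*c + 12)/(c^2 + c*(4 + 8*I) + 32*I)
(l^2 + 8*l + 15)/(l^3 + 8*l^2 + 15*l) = 1/l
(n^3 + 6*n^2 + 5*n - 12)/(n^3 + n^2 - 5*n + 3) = (n + 4)/(n - 1)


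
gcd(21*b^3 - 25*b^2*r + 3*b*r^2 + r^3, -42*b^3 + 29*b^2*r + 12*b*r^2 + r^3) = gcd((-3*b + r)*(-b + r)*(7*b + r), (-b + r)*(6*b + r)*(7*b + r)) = -7*b^2 + 6*b*r + r^2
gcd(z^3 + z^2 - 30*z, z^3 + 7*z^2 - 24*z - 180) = z^2 + z - 30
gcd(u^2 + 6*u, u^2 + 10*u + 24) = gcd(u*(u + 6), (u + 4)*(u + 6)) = u + 6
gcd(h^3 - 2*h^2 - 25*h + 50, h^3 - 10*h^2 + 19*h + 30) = h - 5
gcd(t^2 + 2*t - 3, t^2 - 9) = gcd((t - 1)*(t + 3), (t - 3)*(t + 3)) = t + 3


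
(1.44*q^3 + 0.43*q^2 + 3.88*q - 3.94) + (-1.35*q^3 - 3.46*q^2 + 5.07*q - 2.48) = 0.0899999999999999*q^3 - 3.03*q^2 + 8.95*q - 6.42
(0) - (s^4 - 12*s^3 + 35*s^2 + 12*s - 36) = -s^4 + 12*s^3 - 35*s^2 - 12*s + 36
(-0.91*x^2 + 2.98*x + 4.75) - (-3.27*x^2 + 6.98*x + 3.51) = 2.36*x^2 - 4.0*x + 1.24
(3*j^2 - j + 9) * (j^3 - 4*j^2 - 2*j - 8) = 3*j^5 - 13*j^4 + 7*j^3 - 58*j^2 - 10*j - 72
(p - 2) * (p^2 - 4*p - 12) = p^3 - 6*p^2 - 4*p + 24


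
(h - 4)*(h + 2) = h^2 - 2*h - 8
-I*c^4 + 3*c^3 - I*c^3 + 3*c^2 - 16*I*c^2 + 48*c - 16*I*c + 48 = (c - 4*I)*(c + 3*I)*(c + 4*I)*(-I*c - I)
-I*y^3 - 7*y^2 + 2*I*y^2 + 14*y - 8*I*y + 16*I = (y - 2)*(y - 8*I)*(-I*y + 1)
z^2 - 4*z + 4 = (z - 2)^2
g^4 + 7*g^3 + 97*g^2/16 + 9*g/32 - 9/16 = (g - 1/4)*(g + 1/2)*(g + 3/4)*(g + 6)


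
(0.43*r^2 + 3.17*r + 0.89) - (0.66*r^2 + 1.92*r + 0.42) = -0.23*r^2 + 1.25*r + 0.47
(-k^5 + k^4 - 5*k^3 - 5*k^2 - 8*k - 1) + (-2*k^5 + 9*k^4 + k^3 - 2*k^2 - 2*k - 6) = -3*k^5 + 10*k^4 - 4*k^3 - 7*k^2 - 10*k - 7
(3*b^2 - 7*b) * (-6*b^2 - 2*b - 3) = -18*b^4 + 36*b^3 + 5*b^2 + 21*b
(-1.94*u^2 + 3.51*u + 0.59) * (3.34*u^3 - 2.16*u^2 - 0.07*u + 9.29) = -6.4796*u^5 + 15.9138*u^4 - 5.4752*u^3 - 19.5427*u^2 + 32.5666*u + 5.4811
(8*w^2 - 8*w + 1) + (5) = 8*w^2 - 8*w + 6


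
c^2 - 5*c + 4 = (c - 4)*(c - 1)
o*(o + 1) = o^2 + o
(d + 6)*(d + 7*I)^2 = d^3 + 6*d^2 + 14*I*d^2 - 49*d + 84*I*d - 294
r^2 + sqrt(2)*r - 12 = (r - 2*sqrt(2))*(r + 3*sqrt(2))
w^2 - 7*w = w*(w - 7)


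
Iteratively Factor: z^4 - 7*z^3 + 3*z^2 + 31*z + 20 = (z - 4)*(z^3 - 3*z^2 - 9*z - 5) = (z - 4)*(z + 1)*(z^2 - 4*z - 5) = (z - 4)*(z + 1)^2*(z - 5)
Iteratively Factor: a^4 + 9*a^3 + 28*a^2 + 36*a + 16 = (a + 1)*(a^3 + 8*a^2 + 20*a + 16) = (a + 1)*(a + 4)*(a^2 + 4*a + 4) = (a + 1)*(a + 2)*(a + 4)*(a + 2)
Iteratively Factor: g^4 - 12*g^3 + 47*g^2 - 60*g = (g - 4)*(g^3 - 8*g^2 + 15*g) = (g - 5)*(g - 4)*(g^2 - 3*g) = g*(g - 5)*(g - 4)*(g - 3)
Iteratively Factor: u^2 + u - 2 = (u - 1)*(u + 2)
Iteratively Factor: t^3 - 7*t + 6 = (t + 3)*(t^2 - 3*t + 2) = (t - 1)*(t + 3)*(t - 2)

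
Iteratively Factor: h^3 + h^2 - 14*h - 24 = (h - 4)*(h^2 + 5*h + 6) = (h - 4)*(h + 2)*(h + 3)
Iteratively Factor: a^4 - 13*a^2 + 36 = (a - 3)*(a^3 + 3*a^2 - 4*a - 12) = (a - 3)*(a + 3)*(a^2 - 4) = (a - 3)*(a - 2)*(a + 3)*(a + 2)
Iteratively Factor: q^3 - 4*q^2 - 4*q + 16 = (q + 2)*(q^2 - 6*q + 8) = (q - 2)*(q + 2)*(q - 4)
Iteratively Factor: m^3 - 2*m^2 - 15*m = (m + 3)*(m^2 - 5*m) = m*(m + 3)*(m - 5)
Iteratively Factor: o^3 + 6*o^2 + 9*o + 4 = (o + 1)*(o^2 + 5*o + 4) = (o + 1)*(o + 4)*(o + 1)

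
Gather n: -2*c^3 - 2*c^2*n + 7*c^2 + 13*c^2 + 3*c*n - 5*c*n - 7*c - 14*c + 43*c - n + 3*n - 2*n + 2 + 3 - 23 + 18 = -2*c^3 + 20*c^2 + 22*c + n*(-2*c^2 - 2*c)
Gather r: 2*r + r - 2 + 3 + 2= 3*r + 3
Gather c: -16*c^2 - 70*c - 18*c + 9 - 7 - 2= -16*c^2 - 88*c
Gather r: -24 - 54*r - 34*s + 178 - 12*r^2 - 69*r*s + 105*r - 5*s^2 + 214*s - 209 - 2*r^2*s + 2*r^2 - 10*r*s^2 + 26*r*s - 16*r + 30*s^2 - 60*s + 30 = r^2*(-2*s - 10) + r*(-10*s^2 - 43*s + 35) + 25*s^2 + 120*s - 25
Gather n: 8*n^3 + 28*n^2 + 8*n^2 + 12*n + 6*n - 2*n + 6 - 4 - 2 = 8*n^3 + 36*n^2 + 16*n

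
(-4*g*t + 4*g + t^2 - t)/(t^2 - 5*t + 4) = (-4*g + t)/(t - 4)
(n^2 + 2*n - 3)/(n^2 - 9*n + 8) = (n + 3)/(n - 8)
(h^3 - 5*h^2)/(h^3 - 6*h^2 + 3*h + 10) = h^2/(h^2 - h - 2)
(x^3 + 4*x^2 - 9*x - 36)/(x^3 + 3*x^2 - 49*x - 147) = (x^2 + x - 12)/(x^2 - 49)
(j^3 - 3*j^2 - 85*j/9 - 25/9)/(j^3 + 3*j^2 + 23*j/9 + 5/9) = (j - 5)/(j + 1)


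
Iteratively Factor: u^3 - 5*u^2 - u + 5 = (u + 1)*(u^2 - 6*u + 5) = (u - 1)*(u + 1)*(u - 5)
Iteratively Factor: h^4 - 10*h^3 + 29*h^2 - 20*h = (h - 5)*(h^3 - 5*h^2 + 4*h) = h*(h - 5)*(h^2 - 5*h + 4) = h*(h - 5)*(h - 4)*(h - 1)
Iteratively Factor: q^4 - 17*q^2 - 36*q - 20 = (q + 2)*(q^3 - 2*q^2 - 13*q - 10) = (q + 1)*(q + 2)*(q^2 - 3*q - 10) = (q - 5)*(q + 1)*(q + 2)*(q + 2)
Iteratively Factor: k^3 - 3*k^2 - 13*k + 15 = (k - 5)*(k^2 + 2*k - 3) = (k - 5)*(k - 1)*(k + 3)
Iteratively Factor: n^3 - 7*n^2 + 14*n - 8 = (n - 4)*(n^2 - 3*n + 2) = (n - 4)*(n - 1)*(n - 2)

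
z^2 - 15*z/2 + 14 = (z - 4)*(z - 7/2)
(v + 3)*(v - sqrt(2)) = v^2 - sqrt(2)*v + 3*v - 3*sqrt(2)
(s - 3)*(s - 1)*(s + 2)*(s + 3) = s^4 + s^3 - 11*s^2 - 9*s + 18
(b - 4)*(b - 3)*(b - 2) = b^3 - 9*b^2 + 26*b - 24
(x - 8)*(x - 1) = x^2 - 9*x + 8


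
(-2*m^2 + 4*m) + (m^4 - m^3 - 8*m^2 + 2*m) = m^4 - m^3 - 10*m^2 + 6*m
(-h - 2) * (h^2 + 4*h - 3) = -h^3 - 6*h^2 - 5*h + 6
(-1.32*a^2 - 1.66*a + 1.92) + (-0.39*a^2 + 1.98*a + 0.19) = -1.71*a^2 + 0.32*a + 2.11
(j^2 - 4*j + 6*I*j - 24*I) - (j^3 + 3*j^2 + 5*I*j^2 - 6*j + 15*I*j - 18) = -j^3 - 2*j^2 - 5*I*j^2 + 2*j - 9*I*j + 18 - 24*I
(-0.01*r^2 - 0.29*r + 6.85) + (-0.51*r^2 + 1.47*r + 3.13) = -0.52*r^2 + 1.18*r + 9.98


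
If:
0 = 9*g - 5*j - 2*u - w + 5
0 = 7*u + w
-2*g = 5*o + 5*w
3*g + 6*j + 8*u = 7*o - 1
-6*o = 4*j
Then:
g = -1155/2329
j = 168/2329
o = -112/2329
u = -82/2329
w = 574/2329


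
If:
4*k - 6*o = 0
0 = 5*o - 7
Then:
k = 21/10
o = 7/5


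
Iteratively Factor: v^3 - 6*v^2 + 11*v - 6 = (v - 1)*(v^2 - 5*v + 6) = (v - 3)*(v - 1)*(v - 2)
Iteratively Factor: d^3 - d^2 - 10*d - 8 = (d + 2)*(d^2 - 3*d - 4) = (d - 4)*(d + 2)*(d + 1)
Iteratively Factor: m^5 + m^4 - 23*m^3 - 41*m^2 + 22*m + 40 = (m + 2)*(m^4 - m^3 - 21*m^2 + m + 20) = (m + 2)*(m + 4)*(m^3 - 5*m^2 - m + 5) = (m - 1)*(m + 2)*(m + 4)*(m^2 - 4*m - 5) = (m - 1)*(m + 1)*(m + 2)*(m + 4)*(m - 5)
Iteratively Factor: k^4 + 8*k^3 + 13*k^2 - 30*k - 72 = (k + 4)*(k^3 + 4*k^2 - 3*k - 18) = (k + 3)*(k + 4)*(k^2 + k - 6) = (k - 2)*(k + 3)*(k + 4)*(k + 3)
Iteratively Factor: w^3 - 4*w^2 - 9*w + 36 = (w + 3)*(w^2 - 7*w + 12) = (w - 3)*(w + 3)*(w - 4)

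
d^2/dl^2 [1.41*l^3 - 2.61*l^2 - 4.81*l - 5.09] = 8.46*l - 5.22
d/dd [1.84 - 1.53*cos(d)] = 1.53*sin(d)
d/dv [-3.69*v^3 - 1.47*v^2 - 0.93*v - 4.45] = -11.07*v^2 - 2.94*v - 0.93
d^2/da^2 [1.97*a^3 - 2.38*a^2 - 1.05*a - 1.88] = 11.82*a - 4.76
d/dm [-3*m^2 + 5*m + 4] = 5 - 6*m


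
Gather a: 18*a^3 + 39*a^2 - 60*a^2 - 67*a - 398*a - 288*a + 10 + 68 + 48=18*a^3 - 21*a^2 - 753*a + 126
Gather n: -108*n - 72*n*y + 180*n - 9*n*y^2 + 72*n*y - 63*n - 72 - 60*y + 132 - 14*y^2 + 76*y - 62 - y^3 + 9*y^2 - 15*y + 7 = n*(9 - 9*y^2) - y^3 - 5*y^2 + y + 5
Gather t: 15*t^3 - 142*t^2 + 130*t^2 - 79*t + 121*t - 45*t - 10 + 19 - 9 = 15*t^3 - 12*t^2 - 3*t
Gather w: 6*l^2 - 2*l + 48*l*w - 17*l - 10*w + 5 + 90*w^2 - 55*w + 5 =6*l^2 - 19*l + 90*w^2 + w*(48*l - 65) + 10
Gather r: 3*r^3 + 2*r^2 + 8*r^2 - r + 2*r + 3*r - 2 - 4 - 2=3*r^3 + 10*r^2 + 4*r - 8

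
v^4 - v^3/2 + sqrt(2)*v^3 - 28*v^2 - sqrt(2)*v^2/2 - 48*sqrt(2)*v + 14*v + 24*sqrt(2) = (v - 1/2)*(v - 4*sqrt(2))*(v + 2*sqrt(2))*(v + 3*sqrt(2))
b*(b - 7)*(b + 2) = b^3 - 5*b^2 - 14*b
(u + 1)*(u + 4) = u^2 + 5*u + 4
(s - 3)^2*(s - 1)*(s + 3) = s^4 - 4*s^3 - 6*s^2 + 36*s - 27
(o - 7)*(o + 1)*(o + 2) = o^3 - 4*o^2 - 19*o - 14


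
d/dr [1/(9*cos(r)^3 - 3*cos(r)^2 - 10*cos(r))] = (27*sin(r) - 10*sin(r)/cos(r)^2 - 6*tan(r))/(9*sin(r)^2 + 3*cos(r) + 1)^2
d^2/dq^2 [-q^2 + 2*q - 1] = -2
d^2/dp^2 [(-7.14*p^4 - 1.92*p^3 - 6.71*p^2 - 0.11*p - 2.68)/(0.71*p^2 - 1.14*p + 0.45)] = (-7.198548*p^6 + 34.674696*p^5 - 69.362244*p^4 + 43.868486*p^3 - 6.68329800000001*p^2 + 10.893222*p - 8.083746)/(0.357911*p^6 - 1.724022*p^5 + 3.448683*p^4 - 3.666924*p^3 + 2.185785*p^2 - 0.69255*p + 0.091125)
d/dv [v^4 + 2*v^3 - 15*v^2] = 2*v*(2*v^2 + 3*v - 15)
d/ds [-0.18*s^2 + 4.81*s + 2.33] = 4.81 - 0.36*s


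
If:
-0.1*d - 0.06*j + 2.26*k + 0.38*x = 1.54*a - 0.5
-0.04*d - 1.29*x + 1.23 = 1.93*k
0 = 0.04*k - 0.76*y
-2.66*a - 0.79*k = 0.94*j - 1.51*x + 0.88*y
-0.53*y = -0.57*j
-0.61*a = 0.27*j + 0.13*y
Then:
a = -0.01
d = 12.15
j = 0.01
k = 0.29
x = 0.15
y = 0.02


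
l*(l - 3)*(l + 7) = l^3 + 4*l^2 - 21*l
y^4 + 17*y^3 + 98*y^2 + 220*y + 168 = (y + 2)^2*(y + 6)*(y + 7)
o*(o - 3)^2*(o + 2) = o^4 - 4*o^3 - 3*o^2 + 18*o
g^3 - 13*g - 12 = (g - 4)*(g + 1)*(g + 3)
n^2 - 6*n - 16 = (n - 8)*(n + 2)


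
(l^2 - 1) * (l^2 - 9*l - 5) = l^4 - 9*l^3 - 6*l^2 + 9*l + 5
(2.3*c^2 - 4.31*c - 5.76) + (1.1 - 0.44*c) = 2.3*c^2 - 4.75*c - 4.66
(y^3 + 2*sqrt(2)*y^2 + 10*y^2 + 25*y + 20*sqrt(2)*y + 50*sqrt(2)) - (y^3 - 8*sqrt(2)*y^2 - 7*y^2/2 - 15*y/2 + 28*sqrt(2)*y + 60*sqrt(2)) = 27*y^2/2 + 10*sqrt(2)*y^2 - 8*sqrt(2)*y + 65*y/2 - 10*sqrt(2)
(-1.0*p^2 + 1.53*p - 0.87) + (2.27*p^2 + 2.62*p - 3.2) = 1.27*p^2 + 4.15*p - 4.07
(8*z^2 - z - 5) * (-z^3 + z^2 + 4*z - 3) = -8*z^5 + 9*z^4 + 36*z^3 - 33*z^2 - 17*z + 15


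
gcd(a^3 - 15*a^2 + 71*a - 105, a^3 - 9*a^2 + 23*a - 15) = a^2 - 8*a + 15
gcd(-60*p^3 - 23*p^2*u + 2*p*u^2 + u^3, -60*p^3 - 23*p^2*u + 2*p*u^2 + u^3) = 60*p^3 + 23*p^2*u - 2*p*u^2 - u^3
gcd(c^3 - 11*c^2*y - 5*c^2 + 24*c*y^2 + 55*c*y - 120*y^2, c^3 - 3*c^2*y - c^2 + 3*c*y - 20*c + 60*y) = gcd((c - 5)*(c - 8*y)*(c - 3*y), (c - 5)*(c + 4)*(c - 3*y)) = -c^2 + 3*c*y + 5*c - 15*y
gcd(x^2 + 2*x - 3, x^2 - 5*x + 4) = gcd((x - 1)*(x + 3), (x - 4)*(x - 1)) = x - 1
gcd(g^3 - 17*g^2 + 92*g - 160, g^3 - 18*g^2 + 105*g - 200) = g^2 - 13*g + 40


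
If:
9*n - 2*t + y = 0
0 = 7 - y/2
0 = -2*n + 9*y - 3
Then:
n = 123/2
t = 1135/4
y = 14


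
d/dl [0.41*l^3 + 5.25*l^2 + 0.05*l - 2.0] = 1.23*l^2 + 10.5*l + 0.05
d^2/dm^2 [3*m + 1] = 0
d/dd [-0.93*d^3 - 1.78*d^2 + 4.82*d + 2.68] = -2.79*d^2 - 3.56*d + 4.82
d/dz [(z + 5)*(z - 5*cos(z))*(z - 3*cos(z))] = (z + 5)*(z - 5*cos(z))*(3*sin(z) + 1) + (z + 5)*(z - 3*cos(z))*(5*sin(z) + 1) + (z - 5*cos(z))*(z - 3*cos(z))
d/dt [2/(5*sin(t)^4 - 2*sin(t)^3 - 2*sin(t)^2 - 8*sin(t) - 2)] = 4*(-10*sin(t)^3 + 3*sin(t)^2 + 2*sin(t) + 4)*cos(t)/(-5*sin(t)^4 + 2*sin(t)^3 + 2*sin(t)^2 + 8*sin(t) + 2)^2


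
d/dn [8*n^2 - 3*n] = 16*n - 3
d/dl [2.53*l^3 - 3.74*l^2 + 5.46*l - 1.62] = 7.59*l^2 - 7.48*l + 5.46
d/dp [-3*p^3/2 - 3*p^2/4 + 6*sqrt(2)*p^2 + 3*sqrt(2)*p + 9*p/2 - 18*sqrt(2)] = -9*p^2/2 - 3*p/2 + 12*sqrt(2)*p + 3*sqrt(2) + 9/2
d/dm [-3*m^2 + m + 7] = 1 - 6*m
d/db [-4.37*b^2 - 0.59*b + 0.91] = -8.74*b - 0.59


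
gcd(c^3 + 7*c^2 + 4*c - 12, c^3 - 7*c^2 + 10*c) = 1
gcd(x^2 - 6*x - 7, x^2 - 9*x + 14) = x - 7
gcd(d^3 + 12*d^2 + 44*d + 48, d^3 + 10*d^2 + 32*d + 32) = d^2 + 6*d + 8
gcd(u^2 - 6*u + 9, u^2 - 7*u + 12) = u - 3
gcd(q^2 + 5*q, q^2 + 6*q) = q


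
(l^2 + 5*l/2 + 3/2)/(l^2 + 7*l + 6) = (l + 3/2)/(l + 6)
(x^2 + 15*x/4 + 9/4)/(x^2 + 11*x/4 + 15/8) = 2*(4*x^2 + 15*x + 9)/(8*x^2 + 22*x + 15)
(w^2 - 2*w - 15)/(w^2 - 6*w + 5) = (w + 3)/(w - 1)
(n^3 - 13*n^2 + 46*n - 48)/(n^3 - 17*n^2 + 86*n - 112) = (n - 3)/(n - 7)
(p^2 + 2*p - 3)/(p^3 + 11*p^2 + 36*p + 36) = (p - 1)/(p^2 + 8*p + 12)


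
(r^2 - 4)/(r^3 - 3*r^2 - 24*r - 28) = (r - 2)/(r^2 - 5*r - 14)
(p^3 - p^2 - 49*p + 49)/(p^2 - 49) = p - 1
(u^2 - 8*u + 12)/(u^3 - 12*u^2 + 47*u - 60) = (u^2 - 8*u + 12)/(u^3 - 12*u^2 + 47*u - 60)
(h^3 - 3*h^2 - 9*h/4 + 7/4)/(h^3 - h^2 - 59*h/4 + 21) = (2*h^2 + h - 1)/(2*h^2 + 5*h - 12)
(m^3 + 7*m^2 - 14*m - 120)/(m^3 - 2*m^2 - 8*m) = (m^2 + 11*m + 30)/(m*(m + 2))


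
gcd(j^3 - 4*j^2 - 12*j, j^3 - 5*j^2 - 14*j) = j^2 + 2*j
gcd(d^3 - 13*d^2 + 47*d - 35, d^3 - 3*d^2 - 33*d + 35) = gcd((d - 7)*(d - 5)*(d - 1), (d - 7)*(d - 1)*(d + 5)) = d^2 - 8*d + 7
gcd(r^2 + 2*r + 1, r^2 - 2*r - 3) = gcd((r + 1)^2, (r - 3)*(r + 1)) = r + 1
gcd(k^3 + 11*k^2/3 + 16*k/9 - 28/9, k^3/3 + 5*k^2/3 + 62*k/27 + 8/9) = 1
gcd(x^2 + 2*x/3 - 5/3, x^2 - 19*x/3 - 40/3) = x + 5/3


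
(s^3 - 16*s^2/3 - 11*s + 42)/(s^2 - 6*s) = s + 2/3 - 7/s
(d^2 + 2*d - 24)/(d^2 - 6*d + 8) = (d + 6)/(d - 2)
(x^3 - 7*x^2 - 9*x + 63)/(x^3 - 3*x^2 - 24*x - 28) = (x^2 - 9)/(x^2 + 4*x + 4)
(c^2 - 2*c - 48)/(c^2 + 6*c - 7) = (c^2 - 2*c - 48)/(c^2 + 6*c - 7)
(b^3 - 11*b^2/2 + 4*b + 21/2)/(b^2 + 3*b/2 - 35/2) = (b^2 - 2*b - 3)/(b + 5)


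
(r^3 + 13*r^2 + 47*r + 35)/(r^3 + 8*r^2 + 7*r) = (r + 5)/r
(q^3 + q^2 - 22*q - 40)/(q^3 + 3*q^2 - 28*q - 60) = (q + 4)/(q + 6)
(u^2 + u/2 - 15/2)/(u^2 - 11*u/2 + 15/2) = (u + 3)/(u - 3)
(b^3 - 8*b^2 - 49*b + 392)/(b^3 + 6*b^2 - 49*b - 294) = (b - 8)/(b + 6)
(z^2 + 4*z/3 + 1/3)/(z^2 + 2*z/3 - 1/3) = (3*z + 1)/(3*z - 1)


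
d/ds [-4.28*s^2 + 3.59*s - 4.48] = 3.59 - 8.56*s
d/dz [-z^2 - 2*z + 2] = -2*z - 2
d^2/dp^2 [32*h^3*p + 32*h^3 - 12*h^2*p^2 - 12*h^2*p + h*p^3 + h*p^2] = 2*h*(-12*h + 3*p + 1)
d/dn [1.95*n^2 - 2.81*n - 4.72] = 3.9*n - 2.81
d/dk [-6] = 0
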